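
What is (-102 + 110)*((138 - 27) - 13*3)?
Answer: 576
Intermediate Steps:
(-102 + 110)*((138 - 27) - 13*3) = 8*(111 - 39) = 8*72 = 576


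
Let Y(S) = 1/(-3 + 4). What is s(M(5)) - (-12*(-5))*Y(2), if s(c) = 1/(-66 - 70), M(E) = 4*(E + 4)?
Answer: -8161/136 ≈ -60.007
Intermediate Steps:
M(E) = 16 + 4*E (M(E) = 4*(4 + E) = 16 + 4*E)
Y(S) = 1 (Y(S) = 1/1 = 1)
s(c) = -1/136 (s(c) = 1/(-136) = -1/136)
s(M(5)) - (-12*(-5))*Y(2) = -1/136 - (-12*(-5)) = -1/136 - 60 = -8161/136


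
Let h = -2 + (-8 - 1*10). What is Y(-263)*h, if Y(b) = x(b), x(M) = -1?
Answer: 20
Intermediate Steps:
Y(b) = -1
h = -20 (h = -2 + (-8 - 10) = -2 - 18 = -20)
Y(-263)*h = -1*(-20) = 20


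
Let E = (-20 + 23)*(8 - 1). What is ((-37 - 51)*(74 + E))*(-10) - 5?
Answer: 83595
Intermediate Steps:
E = 21 (E = 3*7 = 21)
((-37 - 51)*(74 + E))*(-10) - 5 = ((-37 - 51)*(74 + 21))*(-10) - 5 = -88*95*(-10) - 5 = -8360*(-10) - 5 = 83600 - 5 = 83595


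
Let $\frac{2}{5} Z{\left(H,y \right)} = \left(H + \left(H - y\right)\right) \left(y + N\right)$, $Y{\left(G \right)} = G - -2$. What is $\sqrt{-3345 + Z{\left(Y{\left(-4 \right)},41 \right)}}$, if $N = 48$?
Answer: $\frac{i \sqrt{53430}}{2} \approx 115.57 i$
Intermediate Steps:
$Y{\left(G \right)} = 2 + G$ ($Y{\left(G \right)} = G + 2 = 2 + G$)
$Z{\left(H,y \right)} = \frac{5 \left(48 + y\right) \left(- y + 2 H\right)}{2}$ ($Z{\left(H,y \right)} = \frac{5 \left(H + \left(H - y\right)\right) \left(y + 48\right)}{2} = \frac{5 \left(- y + 2 H\right) \left(48 + y\right)}{2} = \frac{5 \left(48 + y\right) \left(- y + 2 H\right)}{2}$)
$\sqrt{-3345 + Z{\left(Y{\left(-4 \right)},41 \right)}} = \sqrt{-3345 - \left(4920 + \frac{8405}{2} - 240 \left(2 - 4\right) - 5 \left(2 - 4\right) 41\right)} = \sqrt{-3345 + \left(-4920 + 240 \left(-2\right) - \frac{8405}{2} + 5 \left(-2\right) 41\right)} = \sqrt{-3345 - \frac{20025}{2}} = \sqrt{- \frac{26715}{2}} = \frac{i \sqrt{53430}}{2}$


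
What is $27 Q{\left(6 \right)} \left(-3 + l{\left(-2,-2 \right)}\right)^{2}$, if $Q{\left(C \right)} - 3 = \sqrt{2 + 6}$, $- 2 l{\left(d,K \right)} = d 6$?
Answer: $729 + 486 \sqrt{2} \approx 1416.3$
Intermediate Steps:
$l{\left(d,K \right)} = - 3 d$ ($l{\left(d,K \right)} = - \frac{d 6}{2} = - \frac{6 d}{2} = - 3 d$)
$Q{\left(C \right)} = 3 + 2 \sqrt{2}$ ($Q{\left(C \right)} = 3 + \sqrt{2 + 6} = 3 + \sqrt{8} = 3 + 2 \sqrt{2}$)
$27 Q{\left(6 \right)} \left(-3 + l{\left(-2,-2 \right)}\right)^{2} = 27 \left(3 + 2 \sqrt{2}\right) \left(-3 - -6\right)^{2} = \left(81 + 54 \sqrt{2}\right) \left(-3 + 6\right)^{2} = \left(81 + 54 \sqrt{2}\right) 3^{2} = \left(81 + 54 \sqrt{2}\right) 9 = 729 + 486 \sqrt{2}$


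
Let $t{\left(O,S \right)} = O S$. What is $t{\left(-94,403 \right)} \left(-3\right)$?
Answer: $113646$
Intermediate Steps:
$t{\left(-94,403 \right)} \left(-3\right) = \left(-94\right) 403 \left(-3\right) = \left(-37882\right) \left(-3\right) = 113646$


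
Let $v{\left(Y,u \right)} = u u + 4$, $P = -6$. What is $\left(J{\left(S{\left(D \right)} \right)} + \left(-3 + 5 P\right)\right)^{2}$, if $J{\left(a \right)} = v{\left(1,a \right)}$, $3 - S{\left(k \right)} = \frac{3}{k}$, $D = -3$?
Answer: $169$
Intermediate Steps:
$S{\left(k \right)} = 3 - \frac{3}{k}$
$v{\left(Y,u \right)} = 4 + u^{2}$ ($v{\left(Y,u \right)} = u^{2} + 4 = 4 + u^{2}$)
$J{\left(a \right)} = 4 + a^{2}$
$\left(J{\left(S{\left(D \right)} \right)} + \left(-3 + 5 P\right)\right)^{2} = \left(\left(4 + \left(3 - \frac{3}{-3}\right)^{2}\right) + \left(-3 + 5 \left(-6\right)\right)\right)^{2} = \left(\left(4 + \left(3 - -1\right)^{2}\right) - 33\right)^{2} = \left(\left(4 + \left(3 + 1\right)^{2}\right) - 33\right)^{2} = \left(\left(4 + 4^{2}\right) - 33\right)^{2} = \left(\left(4 + 16\right) - 33\right)^{2} = \left(20 - 33\right)^{2} = \left(-13\right)^{2} = 169$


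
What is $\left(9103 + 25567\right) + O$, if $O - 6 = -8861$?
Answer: $25815$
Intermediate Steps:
$O = -8855$ ($O = 6 - 8861 = -8855$)
$\left(9103 + 25567\right) + O = \left(9103 + 25567\right) - 8855 = 34670 - 8855 = 25815$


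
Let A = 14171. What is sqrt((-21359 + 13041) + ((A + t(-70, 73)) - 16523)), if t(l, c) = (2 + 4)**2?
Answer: I*sqrt(10634) ≈ 103.12*I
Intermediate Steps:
t(l, c) = 36 (t(l, c) = 6**2 = 36)
sqrt((-21359 + 13041) + ((A + t(-70, 73)) - 16523)) = sqrt((-21359 + 13041) + ((14171 + 36) - 16523)) = sqrt(-8318 + (14207 - 16523)) = sqrt(-8318 - 2316) = sqrt(-10634) = I*sqrt(10634)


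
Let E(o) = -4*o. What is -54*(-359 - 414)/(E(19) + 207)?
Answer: 41742/131 ≈ 318.64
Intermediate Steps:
-54*(-359 - 414)/(E(19) + 207) = -54*(-359 - 414)/(-4*19 + 207) = -54*(-773/(-76 + 207)) = -54*(-773/131) = -54*(-773*1/131) = -54*(-773)/131 = -1*(-41742/131) = 41742/131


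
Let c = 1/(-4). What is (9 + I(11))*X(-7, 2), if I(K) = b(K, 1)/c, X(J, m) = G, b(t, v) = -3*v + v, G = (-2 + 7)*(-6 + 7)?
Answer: 85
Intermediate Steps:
G = 5 (G = 5*1 = 5)
b(t, v) = -2*v
c = -1/4 ≈ -0.25000
X(J, m) = 5
I(K) = 8 (I(K) = (-2*1)/(-1/4) = -2*(-4) = 8)
(9 + I(11))*X(-7, 2) = (9 + 8)*5 = 17*5 = 85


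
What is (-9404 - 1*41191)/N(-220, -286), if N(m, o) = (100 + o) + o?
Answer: 50595/472 ≈ 107.19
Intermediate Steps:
N(m, o) = 100 + 2*o
(-9404 - 1*41191)/N(-220, -286) = (-9404 - 1*41191)/(100 + 2*(-286)) = (-9404 - 41191)/(100 - 572) = -50595/(-472) = -50595*(-1/472) = 50595/472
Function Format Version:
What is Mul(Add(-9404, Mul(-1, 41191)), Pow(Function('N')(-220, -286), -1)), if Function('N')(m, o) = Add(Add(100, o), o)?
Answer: Rational(50595, 472) ≈ 107.19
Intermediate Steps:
Function('N')(m, o) = Add(100, Mul(2, o))
Mul(Add(-9404, Mul(-1, 41191)), Pow(Function('N')(-220, -286), -1)) = Mul(Add(-9404, Mul(-1, 41191)), Pow(Add(100, Mul(2, -286)), -1)) = Mul(Add(-9404, -41191), Pow(Add(100, -572), -1)) = Mul(-50595, Pow(-472, -1)) = Mul(-50595, Rational(-1, 472)) = Rational(50595, 472)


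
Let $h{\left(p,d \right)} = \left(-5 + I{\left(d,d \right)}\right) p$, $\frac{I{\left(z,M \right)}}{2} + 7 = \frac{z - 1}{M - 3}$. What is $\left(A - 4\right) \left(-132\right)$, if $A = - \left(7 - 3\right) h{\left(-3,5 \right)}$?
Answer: $24288$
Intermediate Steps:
$I{\left(z,M \right)} = -14 + \frac{2 \left(-1 + z\right)}{-3 + M}$ ($I{\left(z,M \right)} = -14 + 2 \frac{z - 1}{M - 3} = -14 + 2 \frac{-1 + z}{-3 + M} = -14 + \frac{2 \left(-1 + z\right)}{-3 + M}$)
$h{\left(p,d \right)} = p \left(-5 + \frac{2 \left(20 - 6 d\right)}{-3 + d}\right)$ ($h{\left(p,d \right)} = \left(-5 + \frac{2 \left(20 + d - 7 d\right)}{-3 + d}\right) p = \left(-5 + \frac{2 \left(20 - 6 d\right)}{-3 + d}\right) p = p \left(-5 + \frac{2 \left(20 - 6 d\right)}{-3 + d}\right)$)
$A = -180$ ($A = - \left(7 - 3\right) \left(- \frac{3 \left(55 - 85\right)}{-3 + 5}\right) = - 4 \left(- \frac{3 \left(55 - 85\right)}{2}\right) = - 4 \left(\left(-3\right) \frac{1}{2} \left(-30\right)\right) = - 4 \cdot 45 = \left(-1\right) 180 = -180$)
$\left(A - 4\right) \left(-132\right) = \left(-180 - 4\right) \left(-132\right) = \left(-184\right) \left(-132\right) = 24288$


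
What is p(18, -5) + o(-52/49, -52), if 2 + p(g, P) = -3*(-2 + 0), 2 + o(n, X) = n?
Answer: 46/49 ≈ 0.93878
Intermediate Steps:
o(n, X) = -2 + n
p(g, P) = 4 (p(g, P) = -2 - 3*(-2 + 0) = -2 - 3*(-2) = -2 + 6 = 4)
p(18, -5) + o(-52/49, -52) = 4 + (-2 - 52/49) = 4 - 150/49 = 46/49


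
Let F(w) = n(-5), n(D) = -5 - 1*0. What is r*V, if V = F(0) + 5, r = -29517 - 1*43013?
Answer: 0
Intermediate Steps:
n(D) = -5 (n(D) = -5 + 0 = -5)
r = -72530 (r = -29517 - 43013 = -72530)
F(w) = -5
V = 0 (V = -5 + 5 = 0)
r*V = -72530*0 = 0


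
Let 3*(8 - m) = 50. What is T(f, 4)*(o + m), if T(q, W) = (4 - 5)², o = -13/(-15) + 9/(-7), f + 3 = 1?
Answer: -318/35 ≈ -9.0857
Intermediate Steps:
f = -2 (f = -3 + 1 = -2)
m = -26/3 (m = 8 - ⅓*50 = 8 - 50/3 = -26/3 ≈ -8.6667)
o = -44/105 (o = -13*(-1/15) + 9*(-⅐) = 13/15 - 9/7 = -44/105 ≈ -0.41905)
T(q, W) = 1 (T(q, W) = (-1)² = 1)
T(f, 4)*(o + m) = 1*(-44/105 - 26/3) = 1*(-318/35) = -318/35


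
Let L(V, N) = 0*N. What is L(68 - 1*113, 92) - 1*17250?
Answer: -17250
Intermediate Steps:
L(V, N) = 0
L(68 - 1*113, 92) - 1*17250 = 0 - 1*17250 = 0 - 17250 = -17250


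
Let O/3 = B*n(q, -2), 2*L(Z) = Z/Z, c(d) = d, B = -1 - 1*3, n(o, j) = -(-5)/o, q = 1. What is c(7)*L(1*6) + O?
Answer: -113/2 ≈ -56.500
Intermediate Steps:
n(o, j) = 5/o
B = -4 (B = -1 - 3 = -4)
L(Z) = ½ (L(Z) = (Z/Z)/2 = (½)*1 = ½)
O = -60 (O = 3*(-20/1) = 3*(-20) = -60)
c(7)*L(1*6) + O = 7*(½) - 60 = 7/2 - 60 = -113/2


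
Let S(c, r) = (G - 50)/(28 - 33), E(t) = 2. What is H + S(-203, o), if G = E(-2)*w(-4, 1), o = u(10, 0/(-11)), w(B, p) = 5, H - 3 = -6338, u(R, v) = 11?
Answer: -6327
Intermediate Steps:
H = -6335 (H = 3 - 6338 = -6335)
o = 11
G = 10 (G = 2*5 = 10)
S(c, r) = 8 (S(c, r) = (10 - 50)/(28 - 33) = -40/(-5) = -40*(-⅕) = 8)
H + S(-203, o) = -6335 + 8 = -6327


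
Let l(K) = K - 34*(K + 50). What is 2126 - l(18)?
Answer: 4420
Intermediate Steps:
l(K) = -1700 - 33*K (l(K) = K - 34*(50 + K) = K + (-1700 - 34*K) = -1700 - 33*K)
2126 - l(18) = 2126 - (-1700 - 33*18) = 2126 - (-1700 - 594) = 2126 - 1*(-2294) = 2126 + 2294 = 4420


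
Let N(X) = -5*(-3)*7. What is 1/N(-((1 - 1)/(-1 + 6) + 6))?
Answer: 1/105 ≈ 0.0095238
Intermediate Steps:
N(X) = 105 (N(X) = 15*7 = 105)
1/N(-((1 - 1)/(-1 + 6) + 6)) = 1/105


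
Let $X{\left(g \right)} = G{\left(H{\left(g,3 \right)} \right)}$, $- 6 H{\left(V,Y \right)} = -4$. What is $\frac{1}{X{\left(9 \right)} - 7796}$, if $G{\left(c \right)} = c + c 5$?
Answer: $- \frac{1}{7792} \approx -0.00012834$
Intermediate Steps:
$H{\left(V,Y \right)} = \frac{2}{3}$ ($H{\left(V,Y \right)} = \left(- \frac{1}{6}\right) \left(-4\right) = \frac{2}{3}$)
$G{\left(c \right)} = 6 c$ ($G{\left(c \right)} = c + 5 c = 6 c$)
$X{\left(g \right)} = 4$ ($X{\left(g \right)} = 6 \cdot \frac{2}{3} = 4$)
$\frac{1}{X{\left(9 \right)} - 7796} = \frac{1}{4 - 7796} = \frac{1}{-7792} = - \frac{1}{7792}$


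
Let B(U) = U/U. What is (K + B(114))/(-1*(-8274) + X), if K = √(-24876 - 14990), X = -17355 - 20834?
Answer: -1/29915 - I*√39866/29915 ≈ -3.3428e-5 - 0.0066744*I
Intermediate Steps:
X = -38189
B(U) = 1
K = I*√39866 (K = √(-39866) = I*√39866 ≈ 199.66*I)
(K + B(114))/(-1*(-8274) + X) = (I*√39866 + 1)/(-1*(-8274) - 38189) = (1 + I*√39866)/(8274 - 38189) = (1 + I*√39866)/(-29915) = (1 + I*√39866)*(-1/29915) = -1/29915 - I*√39866/29915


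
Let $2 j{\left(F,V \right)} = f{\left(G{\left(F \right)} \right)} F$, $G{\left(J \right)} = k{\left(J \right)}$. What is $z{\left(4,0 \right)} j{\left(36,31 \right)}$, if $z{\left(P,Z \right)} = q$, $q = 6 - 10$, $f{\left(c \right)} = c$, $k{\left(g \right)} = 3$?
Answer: $-216$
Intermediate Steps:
$G{\left(J \right)} = 3$
$j{\left(F,V \right)} = \frac{3 F}{2}$
$q = -4$ ($q = 6 - 10 = -4$)
$z{\left(P,Z \right)} = -4$
$z{\left(4,0 \right)} j{\left(36,31 \right)} = - 4 \cdot \frac{3}{2} \cdot 36 = \left(-4\right) 54 = -216$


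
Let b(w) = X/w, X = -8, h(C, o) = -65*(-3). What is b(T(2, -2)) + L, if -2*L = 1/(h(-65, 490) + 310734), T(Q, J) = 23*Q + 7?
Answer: -4974917/32958474 ≈ -0.15094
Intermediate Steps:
h(C, o) = 195
T(Q, J) = 7 + 23*Q
L = -1/621858 (L = -1/(2*(195 + 310734)) = -½/310929 = -½*1/310929 = -1/621858 ≈ -1.6081e-6)
b(w) = -8/w
b(T(2, -2)) + L = -8/(7 + 23*2) - 1/621858 = -8/(7 + 46) - 1/621858 = -8/53 - 1/621858 = -4974917/32958474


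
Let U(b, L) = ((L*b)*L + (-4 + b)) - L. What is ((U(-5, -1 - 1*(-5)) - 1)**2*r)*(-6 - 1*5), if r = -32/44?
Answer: 70688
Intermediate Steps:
U(b, L) = -4 + b - L + b*L**2 (U(b, L) = (b*L**2 + (-4 + b)) - L = (-4 + b + b*L**2) - L = -4 + b - L + b*L**2)
r = -8/11 (r = -32*1/44 = -8/11 ≈ -0.72727)
((U(-5, -1 - 1*(-5)) - 1)**2*r)*(-6 - 1*5) = (((-4 - 5 - (-1 - 1*(-5)) - 5*(-1 - 1*(-5))**2) - 1)**2*(-8/11))*(-6 - 1*5) = (((-4 - 5 - (-1 + 5) - 5*(-1 + 5)**2) - 1)**2*(-8/11))*(-6 - 5) = (((-4 - 5 - 1*4 - 5*4**2) - 1)**2*(-8/11))*(-11) = (((-4 - 5 - 4 - 5*16) - 1)**2*(-8/11))*(-11) = (((-4 - 5 - 4 - 80) - 1)**2*(-8/11))*(-11) = ((-93 - 1)**2*(-8/11))*(-11) = ((-94)**2*(-8/11))*(-11) = (8836*(-8/11))*(-11) = -70688/11*(-11) = 70688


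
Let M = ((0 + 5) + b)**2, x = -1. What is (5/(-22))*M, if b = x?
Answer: -40/11 ≈ -3.6364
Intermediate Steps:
b = -1
M = 16 (M = ((0 + 5) - 1)**2 = (5 - 1)**2 = 4**2 = 16)
(5/(-22))*M = (5/(-22))*16 = -1/22*5*16 = -5/22*16 = -40/11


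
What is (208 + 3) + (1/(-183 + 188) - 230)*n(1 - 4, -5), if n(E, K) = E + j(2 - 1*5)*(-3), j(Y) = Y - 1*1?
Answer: -9286/5 ≈ -1857.2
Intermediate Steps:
j(Y) = -1 + Y (j(Y) = Y - 1 = -1 + Y)
n(E, K) = 12 + E (n(E, K) = E + (-1 + (2 - 1*5))*(-3) = E + (-1 + (2 - 5))*(-3) = E + (-1 - 3)*(-3) = E - 4*(-3) = E + 12 = 12 + E)
(208 + 3) + (1/(-183 + 188) - 230)*n(1 - 4, -5) = (208 + 3) + (1/(-183 + 188) - 230)*(12 + (1 - 4)) = 211 + (1/5 - 230)*(12 - 3) = 211 + (⅕ - 230)*9 = 211 - 1149/5*9 = 211 - 10341/5 = -9286/5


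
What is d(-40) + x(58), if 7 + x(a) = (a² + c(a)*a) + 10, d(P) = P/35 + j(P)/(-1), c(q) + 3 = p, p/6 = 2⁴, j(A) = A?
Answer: 61599/7 ≈ 8799.9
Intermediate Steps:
p = 96 (p = 6*2⁴ = 6*16 = 96)
c(q) = 93 (c(q) = -3 + 96 = 93)
d(P) = -34*P/35 (d(P) = P/35 + P/(-1) = P*(1/35) + P*(-1) = P/35 - P = -34*P/35)
x(a) = 3 + a² + 93*a (x(a) = -7 + ((a² + 93*a) + 10) = -7 + (10 + a² + 93*a) = 3 + a² + 93*a)
d(-40) + x(58) = -34/35*(-40) + (3 + 58² + 93*58) = 272/7 + (3 + 3364 + 5394) = 272/7 + 8761 = 61599/7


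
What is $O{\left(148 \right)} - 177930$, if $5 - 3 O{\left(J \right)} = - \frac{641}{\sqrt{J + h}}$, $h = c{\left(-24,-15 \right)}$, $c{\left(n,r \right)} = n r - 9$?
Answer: $- \frac{533785}{3} + \frac{641 \sqrt{499}}{1497} \approx -1.7792 \cdot 10^{5}$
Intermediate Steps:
$c{\left(n,r \right)} = -9 + n r$
$h = 351$ ($h = -9 - -360 = -9 + 360 = 351$)
$O{\left(J \right)} = \frac{5}{3} + \frac{641}{3 \sqrt{351 + J}}$ ($O{\left(J \right)} = \frac{5}{3} - \frac{\left(-641\right) \frac{1}{\sqrt{J + 351}}}{3} = \frac{5}{3} - \frac{\left(-641\right) \frac{1}{\sqrt{351 + J}}}{3} = \frac{5}{3} + \frac{641}{3 \sqrt{351 + J}}$)
$O{\left(148 \right)} - 177930 = \left(\frac{5}{3} + \frac{641}{3 \sqrt{351 + 148}}\right) - 177930 = \left(\frac{5}{3} + \frac{641}{3 \sqrt{499}}\right) - 177930 = \left(\frac{5}{3} + \frac{641 \frac{\sqrt{499}}{499}}{3}\right) - 177930 = \left(\frac{5}{3} + \frac{641 \sqrt{499}}{1497}\right) - 177930 = - \frac{533785}{3} + \frac{641 \sqrt{499}}{1497}$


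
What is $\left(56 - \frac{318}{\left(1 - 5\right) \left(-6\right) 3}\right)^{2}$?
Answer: $\frac{383161}{144} \approx 2660.8$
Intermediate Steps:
$\left(56 - \frac{318}{\left(1 - 5\right) \left(-6\right) 3}\right)^{2} = \left(56 - \frac{318}{\left(-4\right) \left(-6\right) 3}\right)^{2} = \left(56 - \frac{318}{24 \cdot 3}\right)^{2} = \left(56 - \frac{318}{72}\right)^{2} = \left(56 - \frac{53}{12}\right)^{2} = \left(\frac{619}{12}\right)^{2} = \frac{383161}{144}$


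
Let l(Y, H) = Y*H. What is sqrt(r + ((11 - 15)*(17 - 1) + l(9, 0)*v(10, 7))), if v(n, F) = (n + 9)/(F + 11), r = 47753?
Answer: sqrt(47689) ≈ 218.38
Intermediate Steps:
v(n, F) = (9 + n)/(11 + F)
l(Y, H) = H*Y
sqrt(r + ((11 - 15)*(17 - 1) + l(9, 0)*v(10, 7))) = sqrt(47753 + ((11 - 15)*(17 - 1) + (0*9)*((9 + 10)/(11 + 7)))) = sqrt(47753 + (-4*16 + 0*(19/18))) = sqrt(47753 + (-64 + 0*((1/18)*19))) = sqrt(47753 + (-64 + 0*(19/18))) = sqrt(47753 + (-64 + 0)) = sqrt(47753 - 64) = sqrt(47689)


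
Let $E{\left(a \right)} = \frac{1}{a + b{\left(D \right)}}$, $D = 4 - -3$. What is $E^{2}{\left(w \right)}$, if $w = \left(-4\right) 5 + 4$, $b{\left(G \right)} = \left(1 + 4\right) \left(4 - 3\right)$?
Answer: $\frac{1}{121} \approx 0.0082645$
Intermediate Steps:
$D = 7$ ($D = 4 + 3 = 7$)
$b{\left(G \right)} = 5$ ($b{\left(G \right)} = 5 \cdot 1 = 5$)
$w = -16$ ($w = -20 + 4 = -16$)
$E{\left(a \right)} = \frac{1}{5 + a}$ ($E{\left(a \right)} = \frac{1}{a + 5} = \frac{1}{5 + a}$)
$E^{2}{\left(w \right)} = \left(\frac{1}{5 - 16}\right)^{2} = \left(\frac{1}{-11}\right)^{2} = \left(- \frac{1}{11}\right)^{2} = \frac{1}{121}$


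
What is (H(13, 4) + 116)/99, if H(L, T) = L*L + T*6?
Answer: 103/33 ≈ 3.1212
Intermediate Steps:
H(L, T) = L**2 + 6*T
(H(13, 4) + 116)/99 = ((13**2 + 6*4) + 116)/99 = ((169 + 24) + 116)/99 = (193 + 116)/99 = (1/99)*309 = 103/33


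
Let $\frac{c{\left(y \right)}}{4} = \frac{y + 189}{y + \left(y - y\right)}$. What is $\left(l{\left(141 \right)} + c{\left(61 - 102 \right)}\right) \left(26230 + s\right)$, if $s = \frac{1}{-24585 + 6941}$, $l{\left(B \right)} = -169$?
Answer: $- \frac{3480734736999}{723404} \approx -4.8116 \cdot 10^{6}$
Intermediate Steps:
$c{\left(y \right)} = \frac{4 \left(189 + y\right)}{y}$ ($c{\left(y \right)} = 4 \frac{y + 189}{y + \left(y - y\right)} = 4 \frac{189 + y}{y + 0} = 4 \frac{189 + y}{y} = \frac{4 \left(189 + y\right)}{y}$)
$s = - \frac{1}{17644}$ ($s = \frac{1}{-17644} = - \frac{1}{17644} \approx -5.6677 \cdot 10^{-5}$)
$\left(l{\left(141 \right)} + c{\left(61 - 102 \right)}\right) \left(26230 + s\right) = \left(-169 + \left(4 + \frac{756}{61 - 102}\right)\right) \left(26230 - \frac{1}{17644}\right) = \left(-169 + \left(4 + \frac{756}{-41}\right)\right) \frac{462802119}{17644} = \left(-169 + \left(4 + 756 \left(- \frac{1}{41}\right)\right)\right) \frac{462802119}{17644} = \left(-169 + \left(4 - \frac{756}{41}\right)\right) \frac{462802119}{17644} = \left(-169 - \frac{592}{41}\right) \frac{462802119}{17644} = \left(- \frac{7521}{41}\right) \frac{462802119}{17644} = - \frac{3480734736999}{723404}$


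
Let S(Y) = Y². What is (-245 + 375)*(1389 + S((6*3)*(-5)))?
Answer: 1233570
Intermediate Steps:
(-245 + 375)*(1389 + S((6*3)*(-5))) = (-245 + 375)*(1389 + ((6*3)*(-5))²) = 130*(1389 + (18*(-5))²) = 130*(1389 + (-90)²) = 130*(1389 + 8100) = 130*9489 = 1233570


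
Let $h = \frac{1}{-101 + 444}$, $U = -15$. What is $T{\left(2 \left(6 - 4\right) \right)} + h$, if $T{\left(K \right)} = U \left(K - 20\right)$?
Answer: $\frac{82321}{343} \approx 240.0$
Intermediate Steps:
$T{\left(K \right)} = 300 - 15 K$ ($T{\left(K \right)} = - 15 \left(K - 20\right) = - 15 \left(-20 + K\right) = 300 - 15 K$)
$h = \frac{1}{343} \approx 0.0029155$
$T{\left(2 \left(6 - 4\right) \right)} + h = \left(300 - 15 \cdot 2 \left(6 - 4\right)\right) + \frac{1}{343} = \left(300 - 15 \cdot 2 \cdot 2\right) + \frac{1}{343} = \left(300 - 60\right) + \frac{1}{343} = 240 + \frac{1}{343} = \frac{82321}{343}$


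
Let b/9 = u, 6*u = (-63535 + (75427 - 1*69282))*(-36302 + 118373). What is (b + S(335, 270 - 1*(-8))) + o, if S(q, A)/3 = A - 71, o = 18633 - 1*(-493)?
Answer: -7065062288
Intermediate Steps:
o = 19126 (o = 18633 + 493 = 19126)
S(q, A) = -213 + 3*A (S(q, A) = 3*(A - 71) = 3*(-71 + A) = -213 + 3*A)
u = -785009115 (u = ((-63535 + (75427 - 1*69282))*(-36302 + 118373))/6 = ((-63535 + (75427 - 69282))*82071)/6 = ((-63535 + 6145)*82071)/6 = (-57390*82071)/6 = (⅙)*(-4710054690) = -785009115)
b = -7065082035 (b = 9*(-785009115) = -7065082035)
(b + S(335, 270 - 1*(-8))) + o = (-7065082035 + (-213 + 3*(270 - 1*(-8)))) + 19126 = (-7065082035 + (-213 + 3*(270 + 8))) + 19126 = (-7065082035 + (-213 + 3*278)) + 19126 = (-7065082035 + (-213 + 834)) + 19126 = (-7065082035 + 621) + 19126 = -7065081414 + 19126 = -7065062288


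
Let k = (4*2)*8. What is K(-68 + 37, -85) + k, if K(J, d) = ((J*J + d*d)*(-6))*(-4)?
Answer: 196528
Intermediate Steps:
K(J, d) = 24*J² + 24*d² (K(J, d) = ((J² + d²)*(-6))*(-4) = (-6*J² - 6*d²)*(-4) = 24*J² + 24*d²)
k = 64 (k = 8*8 = 64)
K(-68 + 37, -85) + k = (24*(-68 + 37)² + 24*(-85)²) + 64 = (24*(-31)² + 24*7225) + 64 = (24*961 + 173400) + 64 = (23064 + 173400) + 64 = 196464 + 64 = 196528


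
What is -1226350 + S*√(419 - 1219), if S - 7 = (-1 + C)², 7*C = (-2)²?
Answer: -1226350 + 7040*I*√2/49 ≈ -1.2264e+6 + 203.19*I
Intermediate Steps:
C = 4/7 (C = (⅐)*(-2)² = (⅐)*4 = 4/7 ≈ 0.57143)
S = 352/49 (S = 7 + (-1 + 4/7)² = 7 + (-3/7)² = 7 + 9/49 = 352/49 ≈ 7.1837)
-1226350 + S*√(419 - 1219) = -1226350 + 352*√(419 - 1219)/49 = -1226350 + 352*√(-800)/49 = -1226350 + 352*(20*I*√2)/49 = -1226350 + 7040*I*√2/49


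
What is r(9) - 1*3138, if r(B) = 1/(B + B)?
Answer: -56483/18 ≈ -3137.9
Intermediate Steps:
r(B) = 1/(2*B)
r(9) - 1*3138 = (½)/9 - 1*3138 = (½)*(⅑) - 3138 = 1/18 - 3138 = -56483/18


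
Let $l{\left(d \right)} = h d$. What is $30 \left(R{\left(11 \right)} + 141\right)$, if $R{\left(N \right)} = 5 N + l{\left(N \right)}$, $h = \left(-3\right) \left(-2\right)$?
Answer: $7860$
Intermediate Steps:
$h = 6$
$l{\left(d \right)} = 6 d$
$R{\left(N \right)} = 11 N$ ($R{\left(N \right)} = 5 N + 6 N = 11 N$)
$30 \left(R{\left(11 \right)} + 141\right) = 30 \left(11 \cdot 11 + 141\right) = 30 \left(121 + 141\right) = 30 \cdot 262 = 7860$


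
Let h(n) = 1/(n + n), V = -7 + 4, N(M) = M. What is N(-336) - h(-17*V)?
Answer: -34273/102 ≈ -336.01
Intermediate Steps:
V = -3
h(n) = 1/(2*n)
N(-336) - h(-17*V) = -336 - 1/(2*((-17*(-3)))) = -336 - 1/(2*51) = -336 - 1*1/102 = -336 - 1/102 = -34273/102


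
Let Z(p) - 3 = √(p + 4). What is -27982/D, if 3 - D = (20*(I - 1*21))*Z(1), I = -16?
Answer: -62203986/2203729 + 20706680*√5/2203729 ≈ -7.2161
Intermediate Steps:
Z(p) = 3 + √(4 + p) (Z(p) = 3 + √(p + 4) = 3 + √(4 + p))
D = 2223 + 740*√5 (D = 3 - 20*(-16 - 1*21)*(3 + √(4 + 1)) = 3 - 20*(-16 - 21)*(3 + √5) = 3 - 20*(-37)*(3 + √5) = 3 - (-740)*(3 + √5) = 3 - (-2220 - 740*√5) = 3 + (2220 + 740*√5) = 2223 + 740*√5 ≈ 3877.7)
-27982/D = -27982/(2223 + 740*√5)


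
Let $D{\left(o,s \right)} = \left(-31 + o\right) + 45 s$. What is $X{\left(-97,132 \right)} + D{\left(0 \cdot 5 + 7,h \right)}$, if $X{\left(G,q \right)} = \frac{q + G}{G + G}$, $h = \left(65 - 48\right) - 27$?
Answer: $- \frac{91991}{194} \approx -474.18$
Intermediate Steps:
$h = -10$ ($h = 17 - 27 = -10$)
$X{\left(G,q \right)} = \frac{G + q}{2 G}$
$D{\left(o,s \right)} = -31 + o + 45 s$
$X{\left(-97,132 \right)} + D{\left(0 \cdot 5 + 7,h \right)} = \frac{-97 + 132}{2 \left(-97\right)} + \left(-31 + \left(0 \cdot 5 + 7\right) + 45 \left(-10\right)\right) = \frac{1}{2} \left(- \frac{1}{97}\right) 35 - 474 = - \frac{35}{194} - 474 = - \frac{91991}{194}$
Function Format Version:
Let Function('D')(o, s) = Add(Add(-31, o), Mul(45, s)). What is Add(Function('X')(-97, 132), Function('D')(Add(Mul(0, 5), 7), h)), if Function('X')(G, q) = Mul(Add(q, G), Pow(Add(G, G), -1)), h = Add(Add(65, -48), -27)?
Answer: Rational(-91991, 194) ≈ -474.18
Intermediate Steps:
h = -10 (h = Add(17, -27) = -10)
Function('X')(G, q) = Mul(Rational(1, 2), Pow(G, -1), Add(G, q)) (Function('X')(G, q) = Mul(Add(G, q), Pow(Mul(2, G), -1)) = Mul(Add(G, q), Mul(Rational(1, 2), Pow(G, -1))) = Mul(Rational(1, 2), Pow(G, -1), Add(G, q)))
Function('D')(o, s) = Add(-31, o, Mul(45, s))
Add(Function('X')(-97, 132), Function('D')(Add(Mul(0, 5), 7), h)) = Add(Mul(Rational(1, 2), Pow(-97, -1), Add(-97, 132)), Add(-31, Add(Mul(0, 5), 7), Mul(45, -10))) = Add(Mul(Rational(1, 2), Rational(-1, 97), 35), Add(-31, Add(0, 7), -450)) = Add(Rational(-35, 194), Add(-31, 7, -450)) = Add(Rational(-35, 194), -474) = Rational(-91991, 194)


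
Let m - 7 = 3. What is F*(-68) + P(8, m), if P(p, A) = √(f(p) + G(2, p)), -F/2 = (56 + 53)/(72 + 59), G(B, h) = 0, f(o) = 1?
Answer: 14955/131 ≈ 114.16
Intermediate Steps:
m = 10 (m = 7 + 3 = 10)
F = -218/131 (F = -2*(56 + 53)/(72 + 59) = -218/131 ≈ -1.6641)
P(p, A) = 1 (P(p, A) = √(1 + 0) = √1 = 1)
F*(-68) + P(8, m) = -218/131*(-68) + 1 = 14824/131 + 1 = 14955/131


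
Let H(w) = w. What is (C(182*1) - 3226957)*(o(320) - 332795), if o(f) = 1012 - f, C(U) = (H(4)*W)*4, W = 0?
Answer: 1071682100571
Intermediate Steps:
C(U) = 0 (C(U) = (4*0)*4 = 0*4 = 0)
(C(182*1) - 3226957)*(o(320) - 332795) = (0 - 3226957)*((1012 - 1*320) - 332795) = -3226957*((1012 - 320) - 332795) = -3226957*(692 - 332795) = -3226957*(-332103) = 1071682100571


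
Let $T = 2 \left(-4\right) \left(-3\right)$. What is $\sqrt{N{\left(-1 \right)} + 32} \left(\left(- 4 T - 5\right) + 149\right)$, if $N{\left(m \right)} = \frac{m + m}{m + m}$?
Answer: $48 \sqrt{33} \approx 275.74$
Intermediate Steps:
$T = 24$ ($T = \left(-8\right) \left(-3\right) = 24$)
$N{\left(m \right)} = 1$ ($N{\left(m \right)} = \frac{2 m}{2 m} = 2 m \frac{1}{2 m} = 1$)
$\sqrt{N{\left(-1 \right)} + 32} \left(\left(- 4 T - 5\right) + 149\right) = \sqrt{1 + 32} \left(\left(\left(-4\right) 24 - 5\right) + 149\right) = \sqrt{33} \left(\left(-96 - 5\right) + 149\right) = \sqrt{33} \left(-101 + 149\right) = \sqrt{33} \cdot 48 = 48 \sqrt{33}$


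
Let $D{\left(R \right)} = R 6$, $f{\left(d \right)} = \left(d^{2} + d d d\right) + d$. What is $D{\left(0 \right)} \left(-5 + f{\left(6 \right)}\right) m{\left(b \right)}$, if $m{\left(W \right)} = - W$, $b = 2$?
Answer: $0$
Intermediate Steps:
$f{\left(d \right)} = d + d^{2} + d^{3}$ ($f{\left(d \right)} = \left(d^{2} + d^{2} d\right) + d = \left(d^{2} + d^{3}\right) + d = d + d^{2} + d^{3}$)
$D{\left(R \right)} = 6 R$
$D{\left(0 \right)} \left(-5 + f{\left(6 \right)}\right) m{\left(b \right)} = 6 \cdot 0 \left(-5 + 6 \left(1 + 6 + 6^{2}\right)\right) \left(\left(-1\right) 2\right) = 0 \left(-5 + 6 \left(1 + 6 + 36\right)\right) \left(-2\right) = 0 \left(-5 + 6 \cdot 43\right) \left(-2\right) = 0 \left(-5 + 258\right) \left(-2\right) = 0 \cdot 253 \left(-2\right) = 0 \left(-2\right) = 0$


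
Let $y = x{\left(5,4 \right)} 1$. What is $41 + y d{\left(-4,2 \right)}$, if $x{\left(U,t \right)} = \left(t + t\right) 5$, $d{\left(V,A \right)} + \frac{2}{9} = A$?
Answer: $\frac{1009}{9} \approx 112.11$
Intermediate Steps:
$d{\left(V,A \right)} = - \frac{2}{9} + A$
$x{\left(U,t \right)} = 10 t$ ($x{\left(U,t \right)} = 2 t 5 = 10 t$)
$y = 40$ ($y = 10 \cdot 4 \cdot 1 = 40 \cdot 1 = 40$)
$41 + y d{\left(-4,2 \right)} = 41 + 40 \left(- \frac{2}{9} + 2\right) = 41 + 40 \cdot \frac{16}{9} = 41 + \frac{640}{9} = \frac{1009}{9}$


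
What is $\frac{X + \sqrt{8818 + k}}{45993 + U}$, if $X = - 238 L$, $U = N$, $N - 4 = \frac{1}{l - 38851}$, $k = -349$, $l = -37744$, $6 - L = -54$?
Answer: $- \frac{32169900}{103621771} + \frac{229785 \sqrt{941}}{3523140214} \approx -0.30845$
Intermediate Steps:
$L = 60$ ($L = 6 - -54 = 6 + 54 = 60$)
$N = \frac{306379}{76595}$ ($N = 4 + \frac{1}{-37744 - 38851} = 4 + \frac{1}{-76595} = 4 - \frac{1}{76595} = \frac{306379}{76595} \approx 4.0$)
$U = \frac{306379}{76595} \approx 4.0$
$X = -14280$ ($X = \left(-238\right) 60 = -14280$)
$\frac{X + \sqrt{8818 + k}}{45993 + U} = \frac{-14280 + \sqrt{8818 - 349}}{45993 + \frac{306379}{76595}} = \frac{-14280 + \sqrt{8469}}{\frac{3523140214}{76595}} = \left(-14280 + 3 \sqrt{941}\right) \frac{76595}{3523140214} = - \frac{32169900}{103621771} + \frac{229785 \sqrt{941}}{3523140214}$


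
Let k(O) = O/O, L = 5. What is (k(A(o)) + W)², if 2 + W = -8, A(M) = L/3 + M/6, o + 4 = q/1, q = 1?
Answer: 81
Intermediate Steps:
o = -3 (o = -4 + 1/1 = -4 + 1*1 = -4 + 1 = -3)
A(M) = 5/3 + M/6
k(O) = 1
W = -10 (W = -2 - 8 = -10)
(k(A(o)) + W)² = (1 - 10)² = (-9)² = 81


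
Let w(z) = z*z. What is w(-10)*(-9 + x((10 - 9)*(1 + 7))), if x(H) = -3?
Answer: -1200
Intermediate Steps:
w(z) = z²
w(-10)*(-9 + x((10 - 9)*(1 + 7))) = (-10)²*(-9 - 3) = 100*(-12) = -1200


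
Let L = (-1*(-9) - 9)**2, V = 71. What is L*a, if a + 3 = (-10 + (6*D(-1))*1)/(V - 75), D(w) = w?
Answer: 0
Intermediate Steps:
L = 0 (L = (9 - 9)**2 = 0**2 = 0)
a = 1 (a = -3 + (-10 + (6*(-1))*1)/(71 - 75) = -3 + (-10 - 6*1)/(-4) = -3 + (-10 - 6)*(-1/4) = -3 - 16*(-1/4) = -3 + 4 = 1)
L*a = 0*1 = 0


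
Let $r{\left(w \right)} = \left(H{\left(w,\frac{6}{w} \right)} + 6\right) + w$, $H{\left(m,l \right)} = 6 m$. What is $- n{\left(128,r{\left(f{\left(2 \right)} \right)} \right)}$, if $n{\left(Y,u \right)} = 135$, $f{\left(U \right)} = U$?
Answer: $-135$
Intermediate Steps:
$r{\left(w \right)} = 6 + 7 w$ ($r{\left(w \right)} = \left(6 w + 6\right) + w = \left(6 + 6 w\right) + w = 6 + 7 w$)
$- n{\left(128,r{\left(f{\left(2 \right)} \right)} \right)} = \left(-1\right) 135 = -135$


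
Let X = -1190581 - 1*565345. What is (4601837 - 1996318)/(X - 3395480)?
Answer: -2605519/5151406 ≈ -0.50579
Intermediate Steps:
X = -1755926 (X = -1190581 - 565345 = -1755926)
(4601837 - 1996318)/(X - 3395480) = (4601837 - 1996318)/(-1755926 - 3395480) = 2605519/(-5151406) = 2605519*(-1/5151406) = -2605519/5151406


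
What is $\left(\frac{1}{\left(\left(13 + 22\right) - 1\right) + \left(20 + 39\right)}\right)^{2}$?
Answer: $\frac{1}{8649} \approx 0.00011562$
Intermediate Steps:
$\left(\frac{1}{\left(\left(13 + 22\right) - 1\right) + \left(20 + 39\right)}\right)^{2} = \left(\frac{1}{\left(35 - 1\right) + 59}\right)^{2} = \left(\frac{1}{34 + 59}\right)^{2} = \left(\frac{1}{93}\right)^{2} = \frac{1}{8649}$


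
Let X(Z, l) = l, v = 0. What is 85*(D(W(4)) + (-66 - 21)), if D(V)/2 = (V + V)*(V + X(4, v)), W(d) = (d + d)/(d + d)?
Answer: -7055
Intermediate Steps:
W(d) = 1 (W(d) = (2*d)/((2*d)) = (2*d)*(1/(2*d)) = 1)
D(V) = 4*V**2 (D(V) = 2*((V + V)*(V + 0)) = 2*((2*V)*V) = 2*(2*V**2) = 4*V**2)
85*(D(W(4)) + (-66 - 21)) = 85*(4*1**2 + (-66 - 21)) = 85*(4*1 - 87) = 85*(4 - 87) = 85*(-83) = -7055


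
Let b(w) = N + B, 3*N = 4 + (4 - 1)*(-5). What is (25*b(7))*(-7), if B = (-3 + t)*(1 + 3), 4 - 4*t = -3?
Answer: 4550/3 ≈ 1516.7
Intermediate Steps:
t = 7/4 (t = 1 - ¼*(-3) = 1 + ¾ = 7/4 ≈ 1.7500)
B = -5 (B = (-3 + 7/4)*(1 + 3) = -5/4*4 = -5)
N = -11/3 (N = (4 + (4 - 1)*(-5))/3 = (4 + 3*(-5))/3 = (4 - 15)/3 = (⅓)*(-11) = -11/3 ≈ -3.6667)
b(w) = -26/3 (b(w) = -11/3 - 5 = -26/3)
(25*b(7))*(-7) = (25*(-26/3))*(-7) = -650/3*(-7) = 4550/3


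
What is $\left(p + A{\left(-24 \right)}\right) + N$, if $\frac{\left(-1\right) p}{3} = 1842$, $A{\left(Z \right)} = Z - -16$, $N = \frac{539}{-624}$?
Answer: $- \frac{3453755}{624} \approx -5534.9$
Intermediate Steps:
$N = - \frac{539}{624}$ ($N = 539 \left(- \frac{1}{624}\right) = - \frac{539}{624} \approx -0.86378$)
$A{\left(Z \right)} = 16 + Z$ ($A{\left(Z \right)} = Z + 16 = 16 + Z$)
$p = -5526$ ($p = \left(-3\right) 1842 = -5526$)
$\left(p + A{\left(-24 \right)}\right) + N = \left(-5526 + \left(16 - 24\right)\right) - \frac{539}{624} = \left(-5526 - 8\right) - \frac{539}{624} = -5534 - \frac{539}{624} = - \frac{3453755}{624}$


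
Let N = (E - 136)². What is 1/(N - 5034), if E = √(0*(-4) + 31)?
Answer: 13493/179767545 + 272*√31/179767545 ≈ 8.3482e-5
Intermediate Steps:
E = √31 (E = √(0 + 31) = √31 ≈ 5.5678)
N = (-136 + √31)² (N = (√31 - 136)² = (-136 + √31)² ≈ 17013.)
1/(N - 5034) = 1/((136 - √31)² - 5034) = 1/(-5034 + (136 - √31)²)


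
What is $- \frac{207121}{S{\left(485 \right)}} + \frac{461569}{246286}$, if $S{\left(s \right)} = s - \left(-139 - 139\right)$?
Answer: $- \frac{50658825459}{187916218} \approx -269.58$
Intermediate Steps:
$S{\left(s \right)} = 278 + s$ ($S{\left(s \right)} = s - -278 = s + 278 = 278 + s$)
$- \frac{207121}{S{\left(485 \right)}} + \frac{461569}{246286} = - \frac{207121}{278 + 485} + \frac{461569}{246286} = - \frac{207121}{763} + 461569 \cdot \frac{1}{246286} = \left(-207121\right) \frac{1}{763} + \frac{461569}{246286} = - \frac{207121}{763} + \frac{461569}{246286} = - \frac{50658825459}{187916218}$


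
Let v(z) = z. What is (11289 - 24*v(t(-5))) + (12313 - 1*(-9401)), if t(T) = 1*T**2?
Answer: 32403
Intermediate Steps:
t(T) = T**2
(11289 - 24*v(t(-5))) + (12313 - 1*(-9401)) = (11289 - 24*(-5)**2) + (12313 - 1*(-9401)) = (11289 - 24*25) + (12313 + 9401) = (11289 - 600) + 21714 = 10689 + 21714 = 32403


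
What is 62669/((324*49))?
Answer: 62669/15876 ≈ 3.9474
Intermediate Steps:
62669/((324*49)) = 62669/15876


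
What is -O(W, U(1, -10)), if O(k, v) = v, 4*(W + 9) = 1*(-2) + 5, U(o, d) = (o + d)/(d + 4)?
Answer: -3/2 ≈ -1.5000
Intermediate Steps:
U(o, d) = (d + o)/(4 + d)
W = -33/4 (W = -9 + (1*(-2) + 5)/4 = -9 + (-2 + 5)/4 = -9 + (¼)*3 = -9 + ¾ = -33/4 ≈ -8.2500)
-O(W, U(1, -10)) = -(-10 + 1)/(4 - 10) = -(-9)/(-6) = -(-1)*(-9)/6 = -1*3/2 = -3/2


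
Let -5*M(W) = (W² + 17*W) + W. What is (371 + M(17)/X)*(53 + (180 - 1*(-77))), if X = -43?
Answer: 4982320/43 ≈ 1.1587e+5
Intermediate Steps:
M(W) = -18*W/5 - W²/5 (M(W) = -((W² + 17*W) + W)/5 = -(W² + 18*W)/5 = -18*W/5 - W²/5)
(371 + M(17)/X)*(53 + (180 - 1*(-77))) = (371 - ⅕*17*(18 + 17)/(-43))*(53 + (180 - 1*(-77))) = (371 - ⅕*17*35*(-1/43))*(53 + (180 + 77)) = (371 - 119*(-1/43))*(53 + 257) = (371 + 119/43)*310 = (16072/43)*310 = 4982320/43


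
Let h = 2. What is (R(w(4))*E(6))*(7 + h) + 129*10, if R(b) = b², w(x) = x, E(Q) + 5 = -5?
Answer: -150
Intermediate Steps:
E(Q) = -10 (E(Q) = -5 - 5 = -10)
(R(w(4))*E(6))*(7 + h) + 129*10 = (4²*(-10))*(7 + 2) + 129*10 = (16*(-10))*9 + 1290 = -160*9 + 1290 = -1440 + 1290 = -150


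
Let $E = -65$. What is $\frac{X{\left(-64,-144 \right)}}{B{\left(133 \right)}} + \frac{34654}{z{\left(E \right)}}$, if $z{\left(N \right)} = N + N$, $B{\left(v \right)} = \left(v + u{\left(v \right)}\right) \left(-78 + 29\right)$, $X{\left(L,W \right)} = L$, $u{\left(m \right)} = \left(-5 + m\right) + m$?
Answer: $- \frac{167255451}{627445} \approx -266.57$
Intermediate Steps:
$u{\left(m \right)} = -5 + 2 m$
$B{\left(v \right)} = 245 - 147 v$ ($B{\left(v \right)} = \left(v + \left(-5 + 2 v\right)\right) \left(-78 + 29\right) = \left(-5 + 3 v\right) \left(-49\right) = 245 - 147 v$)
$z{\left(N \right)} = 2 N$
$\frac{X{\left(-64,-144 \right)}}{B{\left(133 \right)}} + \frac{34654}{z{\left(E \right)}} = - \frac{64}{245 - 19551} + \frac{34654}{2 \left(-65\right)} = - \frac{64}{245 - 19551} + \frac{34654}{-130} = - \frac{64}{-19306} + 34654 \left(- \frac{1}{130}\right) = \left(-64\right) \left(- \frac{1}{19306}\right) - \frac{17327}{65} = \frac{32}{9653} - \frac{17327}{65} = - \frac{167255451}{627445}$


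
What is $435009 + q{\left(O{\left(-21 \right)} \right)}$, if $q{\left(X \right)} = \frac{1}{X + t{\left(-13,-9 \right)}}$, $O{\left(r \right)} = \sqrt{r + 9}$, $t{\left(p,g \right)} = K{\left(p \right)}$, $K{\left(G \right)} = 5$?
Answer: $\frac{16095338}{37} - \frac{2 i \sqrt{3}}{37} \approx 4.3501 \cdot 10^{5} - 0.093624 i$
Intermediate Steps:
$t{\left(p,g \right)} = 5$
$O{\left(r \right)} = \sqrt{9 + r}$
$q{\left(X \right)} = \frac{1}{5 + X}$ ($q{\left(X \right)} = \frac{1}{X + 5} = \frac{1}{5 + X}$)
$435009 + q{\left(O{\left(-21 \right)} \right)} = 435009 + \frac{1}{5 + \sqrt{9 - 21}} = 435009 + \frac{1}{5 + \sqrt{-12}} = 435009 + \frac{1}{5 + 2 i \sqrt{3}}$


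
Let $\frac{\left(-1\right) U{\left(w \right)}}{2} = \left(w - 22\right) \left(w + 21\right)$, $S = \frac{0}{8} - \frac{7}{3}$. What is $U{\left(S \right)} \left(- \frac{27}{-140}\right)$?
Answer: $\frac{876}{5} \approx 175.2$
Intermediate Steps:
$S = - \frac{7}{3}$ ($S = 0 \cdot \frac{1}{8} - \frac{7}{3} = 0 - \frac{7}{3} = - \frac{7}{3} \approx -2.3333$)
$U{\left(w \right)} = - 2 \left(-22 + w\right) \left(21 + w\right)$ ($U{\left(w \right)} = - 2 \left(w - 22\right) \left(w + 21\right) = - 2 \left(-22 + w\right) \left(21 + w\right)$)
$U{\left(S \right)} \left(- \frac{27}{-140}\right) = \left(924 - 2 \left(- \frac{7}{3}\right)^{2} + 2 \left(- \frac{7}{3}\right)\right) \left(- \frac{27}{-140}\right) = \left(924 - \frac{98}{9} - \frac{14}{3}\right) \left(\left(-27\right) \left(- \frac{1}{140}\right)\right) = \left(924 - \frac{98}{9} - \frac{14}{3}\right) \frac{27}{140} = \frac{8176}{9} \cdot \frac{27}{140} = \frac{876}{5}$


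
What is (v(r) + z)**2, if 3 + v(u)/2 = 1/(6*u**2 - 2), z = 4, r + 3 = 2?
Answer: 9/4 ≈ 2.2500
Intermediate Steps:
r = -1 (r = -3 + 2 = -1)
v(u) = -6 + 2/(-2 + 6*u**2) (v(u) = -6 + 2/(6*u**2 - 2) = -6 + 2/(-2 + 6*u**2))
(v(r) + z)**2 = ((7 - 18*(-1)**2)/(-1 + 3*(-1)**2) + 4)**2 = ((7 - 18*1)/(-1 + 3*1) + 4)**2 = ((7 - 18)/(-1 + 3) + 4)**2 = (-11/2 + 4)**2 = (-3/2)**2 = 9/4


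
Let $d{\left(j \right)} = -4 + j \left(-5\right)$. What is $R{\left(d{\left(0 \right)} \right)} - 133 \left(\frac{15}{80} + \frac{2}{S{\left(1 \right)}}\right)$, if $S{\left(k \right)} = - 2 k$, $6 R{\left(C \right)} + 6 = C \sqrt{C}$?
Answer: $\frac{1713}{16} - \frac{4 i}{3} \approx 107.06 - 1.3333 i$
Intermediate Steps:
$d{\left(j \right)} = -4 - 5 j$
$R{\left(C \right)} = -1 + \frac{C^{\frac{3}{2}}}{6}$ ($R{\left(C \right)} = -1 + \frac{C \sqrt{C}}{6} = -1 + \frac{C^{\frac{3}{2}}}{6}$)
$R{\left(d{\left(0 \right)} \right)} - 133 \left(\frac{15}{80} + \frac{2}{S{\left(1 \right)}}\right) = \left(-1 + \frac{\left(-4 - 0\right)^{\frac{3}{2}}}{6}\right) - 133 \left(\frac{15}{80} + \frac{2}{\left(-2\right) 1}\right) = \left(-1 + \frac{\left(-4 + 0\right)^{\frac{3}{2}}}{6}\right) - 133 \left(15 \cdot \frac{1}{80} + \frac{2}{-2}\right) = \left(-1 + \frac{\left(-4\right)^{\frac{3}{2}}}{6}\right) - 133 \left(\frac{3}{16} + 2 \left(- \frac{1}{2}\right)\right) = \left(-1 + \frac{\left(-8\right) i}{6}\right) - 133 \left(\frac{3}{16} - 1\right) = \left(-1 - \frac{4 i}{3}\right) - - \frac{1729}{16} = \left(-1 - \frac{4 i}{3}\right) + \frac{1729}{16} = \frac{1713}{16} - \frac{4 i}{3}$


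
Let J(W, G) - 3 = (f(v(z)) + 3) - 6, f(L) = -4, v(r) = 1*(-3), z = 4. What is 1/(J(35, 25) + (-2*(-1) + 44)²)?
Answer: 1/2112 ≈ 0.00047348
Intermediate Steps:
v(r) = -3
J(W, G) = -4 (J(W, G) = 3 + ((-4 + 3) - 6) = 3 + (-1 - 6) = 3 - 7 = -4)
1/(J(35, 25) + (-2*(-1) + 44)²) = 1/(-4 + (-2*(-1) + 44)²) = 1/(-4 + (2 + 44)²) = 1/(-4 + 46²) = 1/(-4 + 2116) = 1/2112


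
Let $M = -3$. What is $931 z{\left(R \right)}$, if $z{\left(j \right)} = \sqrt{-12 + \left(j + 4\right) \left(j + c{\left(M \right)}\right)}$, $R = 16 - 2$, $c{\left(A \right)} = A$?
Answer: $931 \sqrt{186} \approx 12697.0$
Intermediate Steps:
$R = 14$
$z{\left(j \right)} = \sqrt{-12 + \left(-3 + j\right) \left(4 + j\right)}$ ($z{\left(j \right)} = \sqrt{-12 + \left(j + 4\right) \left(j - 3\right)} = \sqrt{-12 + \left(4 + j\right) \left(-3 + j\right)} = \sqrt{-12 + \left(-3 + j\right) \left(4 + j\right)}$)
$931 z{\left(R \right)} = 931 \sqrt{-24 + 14 + 14^{2}} = 931 \sqrt{-24 + 14 + 196} = 931 \sqrt{186}$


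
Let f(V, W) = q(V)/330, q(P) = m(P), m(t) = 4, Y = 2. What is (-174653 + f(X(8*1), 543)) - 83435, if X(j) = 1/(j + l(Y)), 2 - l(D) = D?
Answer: -42584518/165 ≈ -2.5809e+5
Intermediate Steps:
l(D) = 2 - D
q(P) = 4
X(j) = 1/j (X(j) = 1/(j + (2 - 1*2)) = 1/(j + (2 - 2)) = 1/(j + 0) = 1/j)
f(V, W) = 2/165 (f(V, W) = 4/330 = 4*(1/330) = 2/165)
(-174653 + f(X(8*1), 543)) - 83435 = (-174653 + 2/165) - 83435 = -28817743/165 - 83435 = -42584518/165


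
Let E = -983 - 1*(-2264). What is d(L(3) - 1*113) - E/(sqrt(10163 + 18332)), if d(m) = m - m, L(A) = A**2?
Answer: -1281*sqrt(28495)/28495 ≈ -7.5887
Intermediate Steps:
E = 1281 (E = -983 + 2264 = 1281)
d(m) = 0
d(L(3) - 1*113) - E/(sqrt(10163 + 18332)) = 0 - 1281/(sqrt(10163 + 18332)) = 0 - 1281/(sqrt(28495)) = 0 - 1281*sqrt(28495)/28495 = -1281*sqrt(28495)/28495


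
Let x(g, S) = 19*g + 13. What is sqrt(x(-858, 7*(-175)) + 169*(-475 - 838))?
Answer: I*sqrt(238186) ≈ 488.04*I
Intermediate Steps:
x(g, S) = 13 + 19*g
sqrt(x(-858, 7*(-175)) + 169*(-475 - 838)) = sqrt((13 + 19*(-858)) + 169*(-475 - 838)) = sqrt((13 - 16302) + 169*(-1313)) = sqrt(-16289 - 221897) = sqrt(-238186) = I*sqrt(238186)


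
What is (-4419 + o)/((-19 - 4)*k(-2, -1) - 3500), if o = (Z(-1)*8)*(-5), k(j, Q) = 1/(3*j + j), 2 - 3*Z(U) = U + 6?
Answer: 35032/27977 ≈ 1.2522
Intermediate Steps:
Z(U) = -4/3 - U/3 (Z(U) = ⅔ - (U + 6)/3 = ⅔ - (6 + U)/3 = ⅔ + (-2 - U/3) = -4/3 - U/3)
k(j, Q) = 1/(4*j)
o = 40 (o = ((-4/3 - ⅓*(-1))*8)*(-5) = ((-4/3 + ⅓)*8)*(-5) = -1*8*(-5) = -8*(-5) = 40)
(-4419 + o)/((-19 - 4)*k(-2, -1) - 3500) = (-4419 + 40)/((-19 - 4)*((¼)/(-2)) - 3500) = -4379/(-23*(-1)/(4*2) - 3500) = -4379/(-23*(-⅛) - 3500) = -4379/(23/8 - 3500) = -4379/(-27977/8) = -4379*(-8/27977) = 35032/27977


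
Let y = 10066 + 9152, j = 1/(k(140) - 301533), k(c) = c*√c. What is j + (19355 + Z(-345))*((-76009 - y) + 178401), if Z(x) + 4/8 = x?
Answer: 143752323200362374084/90919406089 - 280*√35/90919406089 ≈ 1.5811e+9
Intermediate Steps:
k(c) = c^(3/2)
Z(x) = -½ + x
j = 1/(-301533 + 280*√35) (j = 1/(140^(3/2) - 301533) = 1/(280*√35 - 301533) = 1/(-301533 + 280*√35) ≈ -3.3347e-6)
y = 19218
j + (19355 + Z(-345))*((-76009 - y) + 178401) = (-301533/90919406089 - 280*√35/90919406089) + (19355 + (-½ - 345))*((-76009 - 1*19218) + 178401) = (-301533/90919406089 - 280*√35/90919406089) + (19355 - 691/2)*((-76009 - 19218) + 178401) = (-301533/90919406089 - 280*√35/90919406089) + 38019*(-95227 + 178401)/2 = (-301533/90919406089 - 280*√35/90919406089) + (38019/2)*83174 = (-301533/90919406089 - 280*√35/90919406089) + 1581096153 = 143752323200362374084/90919406089 - 280*√35/90919406089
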